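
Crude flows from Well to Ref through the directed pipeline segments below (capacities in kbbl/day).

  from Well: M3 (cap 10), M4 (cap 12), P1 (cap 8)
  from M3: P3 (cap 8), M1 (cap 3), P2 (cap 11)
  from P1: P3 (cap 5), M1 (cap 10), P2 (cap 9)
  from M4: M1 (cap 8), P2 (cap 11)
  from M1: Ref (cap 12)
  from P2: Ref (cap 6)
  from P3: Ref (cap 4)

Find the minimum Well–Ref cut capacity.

Augment Well→M3→M1→Ref: bottleneck 3, flow now 3.
Augment Well→M3→P2→Ref: bottleneck 6, flow now 9.
Augment Well→M3→P3→Ref: bottleneck 1, flow now 10.
Augment Well→P1→M1→Ref: bottleneck 8, flow now 18.
Augment Well→M4→M1→Ref: bottleneck 1, flow now 19.
Augment Well→M4→M1→M3→P3→Ref: bottleneck 3, flow now 22. (uses reverse residual edge)
No augmenting path remains; maximum flow = 22.
By max-flow min-cut, the minimum cut capacity equals the max flow.
In the residual graph, reachable from Well: {Well, M3, P1, M4, M1, P2, P3}.
Min-cut edges: M1→Ref (12), P2→Ref (6), P3→Ref (4); capacity 12 + 6 + 4 = 22.

22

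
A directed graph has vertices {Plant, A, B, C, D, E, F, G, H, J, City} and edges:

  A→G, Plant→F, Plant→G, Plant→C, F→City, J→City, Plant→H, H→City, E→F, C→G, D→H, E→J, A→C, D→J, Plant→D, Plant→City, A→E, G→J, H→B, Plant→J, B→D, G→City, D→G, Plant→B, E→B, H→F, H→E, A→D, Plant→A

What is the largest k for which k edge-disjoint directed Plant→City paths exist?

5

Assign every edge capacity 1; by Menger, the answer equals the max flow.
Path Plant→City (+1); total 1.
Path Plant→F→City (+1); total 2.
Path Plant→G→City (+1); total 3.
Path Plant→H→City (+1); total 4.
Path Plant→J→City (+1); total 5.
No residual Plant→City path; max flow = 5.
Certifying cut of size 5: {F→City, G→City, H→City, J→City, Plant→City}.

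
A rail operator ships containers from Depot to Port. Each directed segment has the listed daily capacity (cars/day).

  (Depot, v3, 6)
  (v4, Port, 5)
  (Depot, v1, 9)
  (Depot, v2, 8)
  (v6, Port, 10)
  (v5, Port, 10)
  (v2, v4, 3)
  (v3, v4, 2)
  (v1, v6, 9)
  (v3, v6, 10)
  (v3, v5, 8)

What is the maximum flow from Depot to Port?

Augment Depot→v1→v6→Port: bottleneck 9, flow now 9.
Augment Depot→v2→v4→Port: bottleneck 3, flow now 12.
Augment Depot→v3→v4→Port: bottleneck 2, flow now 14.
Augment Depot→v3→v5→Port: bottleneck 4, flow now 18.
No augmenting path remains; maximum flow = 18.
In the residual graph, reachable from Depot: {Depot, v2}.
Min-cut edges: Depot→v1 (9), Depot→v3 (6), v2→v4 (3); capacity 9 + 6 + 3 = 18.
This cut is saturated, so no flow can exceed 18.

18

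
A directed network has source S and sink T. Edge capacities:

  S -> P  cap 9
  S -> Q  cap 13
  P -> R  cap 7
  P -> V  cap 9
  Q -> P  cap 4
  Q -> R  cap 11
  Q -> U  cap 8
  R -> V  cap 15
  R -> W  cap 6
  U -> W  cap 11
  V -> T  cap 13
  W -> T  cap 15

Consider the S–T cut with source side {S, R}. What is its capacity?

Edges leaving {S, R}: S→P (9), S→Q (13), R→V (15), R→W (6).
Cut capacity = 9 + 13 + 15 + 6 = 43.

43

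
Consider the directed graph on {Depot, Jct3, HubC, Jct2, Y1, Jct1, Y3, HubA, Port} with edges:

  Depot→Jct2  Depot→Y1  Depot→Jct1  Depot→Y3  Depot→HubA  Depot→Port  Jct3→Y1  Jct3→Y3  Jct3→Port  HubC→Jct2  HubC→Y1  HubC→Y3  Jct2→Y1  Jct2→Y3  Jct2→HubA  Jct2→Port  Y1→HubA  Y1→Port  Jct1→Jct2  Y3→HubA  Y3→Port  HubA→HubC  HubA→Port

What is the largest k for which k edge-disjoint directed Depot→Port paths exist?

Assign every edge capacity 1; by Menger, the answer equals the max flow.
Path Depot→Port (+1); total 1.
Path Depot→Jct2→Port (+1); total 2.
Path Depot→Y1→Port (+1); total 3.
Path Depot→Y3→Port (+1); total 4.
Path Depot→HubA→Port (+1); total 5.
No residual Depot→Port path; max flow = 5.
Certifying cut of size 5: {Depot→Port, HubA→Port, Jct2→Port, Y1→Port, Y3→Port}.

5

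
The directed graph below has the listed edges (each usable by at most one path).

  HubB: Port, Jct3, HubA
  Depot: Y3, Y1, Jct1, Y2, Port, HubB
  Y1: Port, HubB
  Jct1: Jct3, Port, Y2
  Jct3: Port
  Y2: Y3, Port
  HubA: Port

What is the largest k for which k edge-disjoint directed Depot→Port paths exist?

5

Assign every edge capacity 1; by Menger, the answer equals the max flow.
Path Depot→Port (+1); total 1.
Path Depot→HubB→Port (+1); total 2.
Path Depot→Jct1→Port (+1); total 3.
Path Depot→Y1→Port (+1); total 4.
Path Depot→Y2→Port (+1); total 5.
No residual Depot→Port path; max flow = 5.
Certifying cut of size 5: {Depot→HubB, Depot→Jct1, Depot→Port, Depot→Y1, Depot→Y2}.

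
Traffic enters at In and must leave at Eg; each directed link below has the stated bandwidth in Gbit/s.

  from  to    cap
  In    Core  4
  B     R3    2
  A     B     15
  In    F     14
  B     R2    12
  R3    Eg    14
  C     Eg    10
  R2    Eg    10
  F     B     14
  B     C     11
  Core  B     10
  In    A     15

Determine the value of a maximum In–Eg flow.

Augment In→A→B→R2→Eg: bottleneck 10, flow now 10.
Augment In→A→B→R3→Eg: bottleneck 2, flow now 12.
Augment In→A→B→C→Eg: bottleneck 3, flow now 15.
Augment In→F→B→C→Eg: bottleneck 7, flow now 22.
No augmenting path remains; maximum flow = 22.
In the residual graph, reachable from In: {In, A, F, Core, B, R2, C}.
Min-cut edges: B→R3 (2), R2→Eg (10), C→Eg (10); capacity 2 + 10 + 10 = 22.
This cut is saturated, so no flow can exceed 22.

22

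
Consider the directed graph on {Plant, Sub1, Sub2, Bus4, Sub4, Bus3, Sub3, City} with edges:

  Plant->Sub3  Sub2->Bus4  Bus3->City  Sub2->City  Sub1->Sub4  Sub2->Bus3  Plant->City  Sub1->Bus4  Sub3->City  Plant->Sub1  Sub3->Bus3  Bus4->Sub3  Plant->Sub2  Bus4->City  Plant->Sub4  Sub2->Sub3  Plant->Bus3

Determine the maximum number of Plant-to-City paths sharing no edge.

Assign every edge capacity 1; by Menger, the answer equals the max flow.
Path Plant→City (+1); total 1.
Path Plant→Sub2→City (+1); total 2.
Path Plant→Bus3→City (+1); total 3.
Path Plant→Sub3→City (+1); total 4.
Path Plant→Sub1→Bus4→City (+1); total 5.
No residual Plant→City path; max flow = 5.
Certifying cut of size 5: {Plant→Bus3, Plant→City, Plant→Sub1, Plant→Sub2, Plant→Sub3}.

5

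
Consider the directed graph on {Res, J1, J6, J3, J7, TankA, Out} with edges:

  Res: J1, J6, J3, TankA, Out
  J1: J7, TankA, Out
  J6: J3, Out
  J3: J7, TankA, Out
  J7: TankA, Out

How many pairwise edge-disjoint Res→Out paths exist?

Assign every edge capacity 1; by Menger, the answer equals the max flow.
Path Res→Out (+1); total 1.
Path Res→J1→Out (+1); total 2.
Path Res→J6→Out (+1); total 3.
Path Res→J3→Out (+1); total 4.
No residual Res→Out path; max flow = 4.
Certifying cut of size 4: {Res→J1, Res→J3, Res→J6, Res→Out}.

4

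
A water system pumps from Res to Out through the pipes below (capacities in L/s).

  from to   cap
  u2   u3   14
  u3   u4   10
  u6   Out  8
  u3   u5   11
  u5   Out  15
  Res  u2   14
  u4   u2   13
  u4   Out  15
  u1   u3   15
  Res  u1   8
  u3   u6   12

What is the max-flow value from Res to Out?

Augment Res→u1→u3→u4→Out: bottleneck 8, flow now 8.
Augment Res→u2→u3→u4→Out: bottleneck 2, flow now 10.
Augment Res→u2→u3→u5→Out: bottleneck 11, flow now 21.
Augment Res→u2→u3→u6→Out: bottleneck 1, flow now 22.
No augmenting path remains; maximum flow = 22.
In the residual graph, reachable from Res: {Res}.
Min-cut edges: Res→u1 (8), Res→u2 (14); capacity 8 + 14 = 22.
This cut is saturated, so no flow can exceed 22.

22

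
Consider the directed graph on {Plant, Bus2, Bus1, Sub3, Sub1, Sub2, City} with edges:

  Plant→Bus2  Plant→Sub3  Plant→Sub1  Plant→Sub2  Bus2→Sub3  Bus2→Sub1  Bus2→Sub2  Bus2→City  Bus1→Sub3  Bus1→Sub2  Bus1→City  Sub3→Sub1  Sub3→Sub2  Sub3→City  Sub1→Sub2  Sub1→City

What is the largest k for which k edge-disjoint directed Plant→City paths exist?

3

Assign every edge capacity 1; by Menger, the answer equals the max flow.
Path Plant→Bus2→City (+1); total 1.
Path Plant→Sub3→City (+1); total 2.
Path Plant→Sub1→City (+1); total 3.
No residual Plant→City path; max flow = 3.
Certifying cut of size 3: {Plant→Bus2, Plant→Sub1, Plant→Sub3}.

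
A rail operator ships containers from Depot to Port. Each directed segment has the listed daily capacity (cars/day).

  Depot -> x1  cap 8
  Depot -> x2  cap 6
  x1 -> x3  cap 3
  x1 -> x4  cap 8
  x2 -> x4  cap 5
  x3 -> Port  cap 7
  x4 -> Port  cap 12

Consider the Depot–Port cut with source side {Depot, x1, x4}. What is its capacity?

21

Edges leaving {Depot, x1, x4}: Depot→x2 (6), x1→x3 (3), x4→Port (12).
Cut capacity = 6 + 3 + 12 = 21.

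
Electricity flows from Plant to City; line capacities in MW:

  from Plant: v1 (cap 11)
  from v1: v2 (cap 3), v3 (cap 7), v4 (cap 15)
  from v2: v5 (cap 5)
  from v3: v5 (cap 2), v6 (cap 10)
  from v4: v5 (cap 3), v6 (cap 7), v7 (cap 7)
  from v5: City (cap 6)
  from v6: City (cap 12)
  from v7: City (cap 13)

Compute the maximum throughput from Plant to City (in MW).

Augment Plant→v1→v2→v5→City: bottleneck 3, flow now 3.
Augment Plant→v1→v3→v5→City: bottleneck 2, flow now 5.
Augment Plant→v1→v3→v6→City: bottleneck 5, flow now 10.
Augment Plant→v1→v4→v5→City: bottleneck 1, flow now 11.
No augmenting path remains; maximum flow = 11.
In the residual graph, reachable from Plant: {Plant}.
Min-cut edges: Plant→v1 (11); capacity 11 = 11.
This cut is saturated, so no flow can exceed 11.

11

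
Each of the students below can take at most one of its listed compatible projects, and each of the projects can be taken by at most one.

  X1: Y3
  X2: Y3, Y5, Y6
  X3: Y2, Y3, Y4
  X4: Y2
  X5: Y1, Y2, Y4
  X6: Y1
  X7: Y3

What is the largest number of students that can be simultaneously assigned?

Unit-capacity flow: source→left, listed edges, right→sink; max matching = max flow.
Augmenting path X1→Y3 (+1); matched 1.
Augmenting path X2→Y5 (+1); matched 2.
Augmenting path X3→Y2 (+1); matched 3.
Augmenting path X5→Y1 (+1); matched 4.
Augmenting path X4→Y2→X3→Y4 (+1); matched 5.
No augmenting path remains; maximum matching = 5.
König certificate: {X2, Y1, Y2, Y3, Y4} is a vertex cover of size 5 (every listed pair touches it), so no matching can be larger.

5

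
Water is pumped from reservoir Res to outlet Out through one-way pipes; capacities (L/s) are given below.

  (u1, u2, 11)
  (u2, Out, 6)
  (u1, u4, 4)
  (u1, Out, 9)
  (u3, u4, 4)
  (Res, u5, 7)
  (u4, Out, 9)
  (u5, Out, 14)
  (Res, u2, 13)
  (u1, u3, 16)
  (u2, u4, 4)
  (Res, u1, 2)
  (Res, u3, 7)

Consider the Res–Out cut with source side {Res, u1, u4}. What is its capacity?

Edges leaving {Res, u1, u4}: Res→u2 (13), Res→u3 (7), Res→u5 (7), u1→u2 (11), u1→u3 (16), u1→Out (9), u4→Out (9).
Cut capacity = 13 + 7 + 7 + 11 + 16 + 9 + 9 = 72.

72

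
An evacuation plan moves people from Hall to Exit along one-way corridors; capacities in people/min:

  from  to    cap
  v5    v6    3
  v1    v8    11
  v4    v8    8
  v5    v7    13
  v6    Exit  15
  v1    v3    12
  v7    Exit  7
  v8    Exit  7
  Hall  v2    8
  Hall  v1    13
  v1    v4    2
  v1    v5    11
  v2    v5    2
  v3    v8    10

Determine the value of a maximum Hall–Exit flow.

Augment Hall→v1→v8→Exit: bottleneck 7, flow now 7.
Augment Hall→v1→v5→v6→Exit: bottleneck 3, flow now 10.
Augment Hall→v1→v5→v7→Exit: bottleneck 3, flow now 13.
Augment Hall→v2→v5→v7→Exit: bottleneck 2, flow now 15.
No augmenting path remains; maximum flow = 15.
In the residual graph, reachable from Hall: {Hall, v2}.
Min-cut edges: Hall→v1 (13), v2→v5 (2); capacity 13 + 2 = 15.
This cut is saturated, so no flow can exceed 15.

15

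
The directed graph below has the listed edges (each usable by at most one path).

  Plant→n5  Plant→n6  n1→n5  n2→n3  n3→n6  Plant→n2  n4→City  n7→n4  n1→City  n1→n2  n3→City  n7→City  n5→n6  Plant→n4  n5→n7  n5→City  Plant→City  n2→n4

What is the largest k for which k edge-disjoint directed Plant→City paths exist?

Assign every edge capacity 1; by Menger, the answer equals the max flow.
Path Plant→City (+1); total 1.
Path Plant→n4→City (+1); total 2.
Path Plant→n5→City (+1); total 3.
Path Plant→n2→n3→City (+1); total 4.
No residual Plant→City path; max flow = 4.
Certifying cut of size 4: {Plant→City, Plant→n2, Plant→n4, Plant→n5}.

4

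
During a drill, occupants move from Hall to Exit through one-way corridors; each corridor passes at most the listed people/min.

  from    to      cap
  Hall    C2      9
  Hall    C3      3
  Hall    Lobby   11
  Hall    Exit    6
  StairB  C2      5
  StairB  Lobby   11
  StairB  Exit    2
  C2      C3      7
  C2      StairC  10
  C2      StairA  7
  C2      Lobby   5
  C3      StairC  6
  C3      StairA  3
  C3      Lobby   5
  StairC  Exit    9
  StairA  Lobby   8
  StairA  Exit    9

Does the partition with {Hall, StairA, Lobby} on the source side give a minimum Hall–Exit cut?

No — its capacity is 27, but the minimum cut has capacity 18.

Given cut capacity: 9 + 3 + 6 + 9 = 27.
Augment Hall→Exit: bottleneck 6, flow now 6.
Augment Hall→C2→StairC→Exit: bottleneck 9, flow now 15.
Augment Hall→C3→StairA→Exit: bottleneck 3, flow now 18.
No augmenting path remains; maximum flow = 18.
In the residual graph, reachable from Hall: {Hall, Lobby}.
Min-cut edges: Hall→C2 (9), Hall→C3 (3), Hall→Exit (6); capacity 9 + 3 + 6 = 18.
Cut capacity 27 exceeds the max flow 18, so it is not minimum.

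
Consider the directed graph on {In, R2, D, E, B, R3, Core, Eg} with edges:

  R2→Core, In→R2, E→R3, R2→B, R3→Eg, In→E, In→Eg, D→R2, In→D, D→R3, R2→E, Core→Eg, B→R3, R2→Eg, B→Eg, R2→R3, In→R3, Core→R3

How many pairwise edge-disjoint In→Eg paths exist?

Assign every edge capacity 1; by Menger, the answer equals the max flow.
Path In→Eg (+1); total 1.
Path In→R2→Eg (+1); total 2.
Path In→R3→Eg (+1); total 3.
Path In→D→R2→B→Eg (+1); total 4.
No residual In→Eg path; max flow = 4.
Certifying cut of size 4: {In→D, In→Eg, In→R2, R3→Eg}.

4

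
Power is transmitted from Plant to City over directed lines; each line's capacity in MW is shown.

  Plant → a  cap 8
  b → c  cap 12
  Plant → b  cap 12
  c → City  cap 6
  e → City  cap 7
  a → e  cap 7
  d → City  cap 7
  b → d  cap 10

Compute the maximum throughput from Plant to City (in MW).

19

Augment Plant→a→e→City: bottleneck 7, flow now 7.
Augment Plant→b→c→City: bottleneck 6, flow now 13.
Augment Plant→b→d→City: bottleneck 6, flow now 19.
No augmenting path remains; maximum flow = 19.
In the residual graph, reachable from Plant: {Plant, a}.
Min-cut edges: Plant→b (12), a→e (7); capacity 12 + 7 = 19.
This cut is saturated, so no flow can exceed 19.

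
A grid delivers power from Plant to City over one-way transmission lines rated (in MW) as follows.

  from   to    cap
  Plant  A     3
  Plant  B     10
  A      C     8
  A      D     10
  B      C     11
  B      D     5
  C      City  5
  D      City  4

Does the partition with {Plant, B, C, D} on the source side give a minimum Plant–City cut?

No — its capacity is 12, but the minimum cut has capacity 9.

Given cut capacity: 3 + 5 + 4 = 12.
Augment Plant→A→C→City: bottleneck 3, flow now 3.
Augment Plant→B→C→City: bottleneck 2, flow now 5.
Augment Plant→B→D→City: bottleneck 4, flow now 9.
No augmenting path remains; maximum flow = 9.
In the residual graph, reachable from Plant: {Plant, A, B, C, D}.
Min-cut edges: C→City (5), D→City (4); capacity 5 + 4 = 9.
Cut capacity 12 exceeds the max flow 9, so it is not minimum.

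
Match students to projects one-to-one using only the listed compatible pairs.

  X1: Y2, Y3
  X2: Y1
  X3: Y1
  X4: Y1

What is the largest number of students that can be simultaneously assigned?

Unit-capacity flow: source→left, listed edges, right→sink; max matching = max flow.
Augmenting path X1→Y2 (+1); matched 1.
Augmenting path X2→Y1 (+1); matched 2.
No augmenting path remains; maximum matching = 2.
König certificate: {X1, Y1} is a vertex cover of size 2 (every listed pair touches it), so no matching can be larger.

2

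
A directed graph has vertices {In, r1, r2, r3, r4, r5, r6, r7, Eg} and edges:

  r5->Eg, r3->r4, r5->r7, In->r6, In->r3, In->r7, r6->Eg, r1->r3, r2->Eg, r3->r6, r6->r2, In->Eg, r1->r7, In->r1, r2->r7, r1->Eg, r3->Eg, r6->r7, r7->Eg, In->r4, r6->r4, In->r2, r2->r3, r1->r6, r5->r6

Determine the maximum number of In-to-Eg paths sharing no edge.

Assign every edge capacity 1; by Menger, the answer equals the max flow.
Path In→Eg (+1); total 1.
Path In→r1→Eg (+1); total 2.
Path In→r2→Eg (+1); total 3.
Path In→r3→Eg (+1); total 4.
Path In→r6→Eg (+1); total 5.
Path In→r7→Eg (+1); total 6.
No residual In→Eg path; max flow = 6.
Certifying cut of size 6: {In→Eg, In→r1, In→r2, In→r3, In→r6, In→r7}.

6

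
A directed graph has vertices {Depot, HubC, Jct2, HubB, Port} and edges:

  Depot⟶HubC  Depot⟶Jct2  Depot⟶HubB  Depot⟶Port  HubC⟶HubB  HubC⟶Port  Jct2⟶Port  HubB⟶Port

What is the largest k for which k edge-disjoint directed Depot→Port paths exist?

4

Assign every edge capacity 1; by Menger, the answer equals the max flow.
Path Depot→Port (+1); total 1.
Path Depot→HubC→Port (+1); total 2.
Path Depot→Jct2→Port (+1); total 3.
Path Depot→HubB→Port (+1); total 4.
No residual Depot→Port path; max flow = 4.
Certifying cut of size 4: {Depot→HubB, Depot→HubC, Depot→Jct2, Depot→Port}.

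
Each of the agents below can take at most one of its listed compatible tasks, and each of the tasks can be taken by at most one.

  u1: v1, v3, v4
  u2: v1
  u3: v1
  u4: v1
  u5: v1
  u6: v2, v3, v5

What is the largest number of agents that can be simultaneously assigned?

3

Unit-capacity flow: source→left, listed edges, right→sink; max matching = max flow.
Augmenting path u1→v1 (+1); matched 1.
Augmenting path u6→v2 (+1); matched 2.
Augmenting path u2→v1→u1→v3 (+1); matched 3.
No augmenting path remains; maximum matching = 3.
König certificate: {u1, u6, v1} is a vertex cover of size 3 (every listed pair touches it), so no matching can be larger.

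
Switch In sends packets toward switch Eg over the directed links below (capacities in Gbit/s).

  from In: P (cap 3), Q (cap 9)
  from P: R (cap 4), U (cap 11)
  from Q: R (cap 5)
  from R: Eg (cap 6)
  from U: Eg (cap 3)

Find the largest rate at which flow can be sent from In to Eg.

8

Augment In→P→R→Eg: bottleneck 3, flow now 3.
Augment In→Q→R→Eg: bottleneck 3, flow now 6.
Augment In→Q→R→P→U→Eg: bottleneck 2, flow now 8. (uses reverse residual edge)
No augmenting path remains; maximum flow = 8.
In the residual graph, reachable from In: {In, Q}.
Min-cut edges: In→P (3), Q→R (5); capacity 3 + 5 = 8.
This cut is saturated, so no flow can exceed 8.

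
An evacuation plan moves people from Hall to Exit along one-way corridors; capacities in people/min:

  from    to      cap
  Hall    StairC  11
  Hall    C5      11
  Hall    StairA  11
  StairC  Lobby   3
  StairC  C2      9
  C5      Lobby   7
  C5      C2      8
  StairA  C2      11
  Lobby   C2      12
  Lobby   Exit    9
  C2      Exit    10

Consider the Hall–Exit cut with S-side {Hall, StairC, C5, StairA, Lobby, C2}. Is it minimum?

Given cut capacity: 9 + 10 = 19.
Augment Hall→StairC→Lobby→Exit: bottleneck 3, flow now 3.
Augment Hall→StairC→C2→Exit: bottleneck 8, flow now 11.
Augment Hall→C5→Lobby→Exit: bottleneck 6, flow now 17.
Augment Hall→C5→C2→Exit: bottleneck 2, flow now 19.
No augmenting path remains; maximum flow = 19.
Cut capacity 19 equals the max flow, so it is a minimum cut.

Yes — it is a minimum cut (capacity 19).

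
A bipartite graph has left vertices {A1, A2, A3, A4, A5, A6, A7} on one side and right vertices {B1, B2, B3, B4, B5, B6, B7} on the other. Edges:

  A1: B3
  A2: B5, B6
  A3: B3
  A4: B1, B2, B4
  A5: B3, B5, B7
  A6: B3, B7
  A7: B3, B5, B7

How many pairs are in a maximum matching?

Unit-capacity flow: source→left, listed edges, right→sink; max matching = max flow.
Augmenting path A1→B3 (+1); matched 1.
Augmenting path A2→B5 (+1); matched 2.
Augmenting path A4→B1 (+1); matched 3.
Augmenting path A5→B7 (+1); matched 4.
Augmenting path A7→B5→A2→B6 (+1); matched 5.
No augmenting path remains; maximum matching = 5.
König certificate: {A2, A4, B3, B5, B7} is a vertex cover of size 5 (every listed pair touches it), so no matching can be larger.

5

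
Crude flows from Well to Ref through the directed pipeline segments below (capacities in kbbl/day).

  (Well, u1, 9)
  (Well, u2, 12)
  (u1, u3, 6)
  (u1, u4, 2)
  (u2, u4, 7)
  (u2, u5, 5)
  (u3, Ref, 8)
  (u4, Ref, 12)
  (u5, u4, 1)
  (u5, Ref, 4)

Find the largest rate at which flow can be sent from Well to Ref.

Augment Well→u1→u3→Ref: bottleneck 6, flow now 6.
Augment Well→u1→u4→Ref: bottleneck 2, flow now 8.
Augment Well→u2→u4→Ref: bottleneck 7, flow now 15.
Augment Well→u2→u5→Ref: bottleneck 4, flow now 19.
Augment Well→u2→u5→u4→Ref: bottleneck 1, flow now 20.
No augmenting path remains; maximum flow = 20.
In the residual graph, reachable from Well: {Well, u1}.
Min-cut edges: Well→u2 (12), u1→u3 (6), u1→u4 (2); capacity 12 + 6 + 2 = 20.
This cut is saturated, so no flow can exceed 20.

20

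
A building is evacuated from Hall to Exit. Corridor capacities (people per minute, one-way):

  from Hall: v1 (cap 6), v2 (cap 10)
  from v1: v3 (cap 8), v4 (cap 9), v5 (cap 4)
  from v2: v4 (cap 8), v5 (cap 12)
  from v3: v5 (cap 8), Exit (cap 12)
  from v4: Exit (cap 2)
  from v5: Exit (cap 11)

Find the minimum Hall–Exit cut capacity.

16

Augment Hall→v1→v3→Exit: bottleneck 6, flow now 6.
Augment Hall→v2→v4→Exit: bottleneck 2, flow now 8.
Augment Hall→v2→v5→Exit: bottleneck 8, flow now 16.
No augmenting path remains; maximum flow = 16.
By max-flow min-cut, the minimum cut capacity equals the max flow.
In the residual graph, reachable from Hall: {Hall}.
Min-cut edges: Hall→v1 (6), Hall→v2 (10); capacity 6 + 10 = 16.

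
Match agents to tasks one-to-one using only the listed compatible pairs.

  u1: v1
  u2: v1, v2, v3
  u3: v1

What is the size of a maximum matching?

Unit-capacity flow: source→left, listed edges, right→sink; max matching = max flow.
Augmenting path u1→v1 (+1); matched 1.
Augmenting path u2→v2 (+1); matched 2.
No augmenting path remains; maximum matching = 2.
König certificate: {u2, v1} is a vertex cover of size 2 (every listed pair touches it), so no matching can be larger.

2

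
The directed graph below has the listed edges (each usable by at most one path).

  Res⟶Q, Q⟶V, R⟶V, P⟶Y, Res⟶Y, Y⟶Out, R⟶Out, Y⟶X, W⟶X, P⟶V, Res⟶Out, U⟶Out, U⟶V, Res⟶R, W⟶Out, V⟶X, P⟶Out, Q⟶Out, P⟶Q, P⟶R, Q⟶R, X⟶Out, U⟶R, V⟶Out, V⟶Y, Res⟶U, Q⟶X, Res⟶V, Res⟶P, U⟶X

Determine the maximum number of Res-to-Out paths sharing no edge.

Assign every edge capacity 1; by Menger, the answer equals the max flow.
Path Res→Out (+1); total 1.
Path Res→P→Out (+1); total 2.
Path Res→Q→Out (+1); total 3.
Path Res→R→Out (+1); total 4.
Path Res→U→Out (+1); total 5.
Path Res→V→Out (+1); total 6.
Path Res→Y→Out (+1); total 7.
No residual Res→Out path; max flow = 7.
Certifying cut of size 7: {Res→Out, Res→P, Res→Q, Res→R, Res→U, Res→V, Res→Y}.

7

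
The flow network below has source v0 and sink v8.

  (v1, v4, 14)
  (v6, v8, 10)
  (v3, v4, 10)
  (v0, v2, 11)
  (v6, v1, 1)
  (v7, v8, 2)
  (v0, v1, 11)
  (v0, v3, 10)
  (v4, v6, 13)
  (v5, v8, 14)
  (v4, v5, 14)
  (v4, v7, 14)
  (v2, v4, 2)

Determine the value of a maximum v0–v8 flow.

Augment v0→v1→v4→v5→v8: bottleneck 11, flow now 11.
Augment v0→v2→v4→v5→v8: bottleneck 2, flow now 13.
Augment v0→v3→v4→v5→v8: bottleneck 1, flow now 14.
Augment v0→v3→v4→v6→v8: bottleneck 9, flow now 23.
No augmenting path remains; maximum flow = 23.
In the residual graph, reachable from v0: {v0, v2}.
Min-cut edges: v0→v1 (11), v0→v3 (10), v2→v4 (2); capacity 11 + 10 + 2 = 23.
This cut is saturated, so no flow can exceed 23.

23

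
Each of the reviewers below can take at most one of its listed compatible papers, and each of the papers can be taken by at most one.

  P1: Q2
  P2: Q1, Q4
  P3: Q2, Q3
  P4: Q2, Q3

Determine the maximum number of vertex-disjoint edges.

3

Unit-capacity flow: source→left, listed edges, right→sink; max matching = max flow.
Augmenting path P1→Q2 (+1); matched 1.
Augmenting path P2→Q1 (+1); matched 2.
Augmenting path P3→Q3 (+1); matched 3.
No augmenting path remains; maximum matching = 3.
König certificate: {P2, Q2, Q3} is a vertex cover of size 3 (every listed pair touches it), so no matching can be larger.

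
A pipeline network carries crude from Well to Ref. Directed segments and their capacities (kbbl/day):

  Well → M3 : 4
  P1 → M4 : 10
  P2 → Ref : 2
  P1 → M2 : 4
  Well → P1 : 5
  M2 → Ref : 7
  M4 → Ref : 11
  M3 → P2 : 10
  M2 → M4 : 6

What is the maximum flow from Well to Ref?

7

Augment Well→P1→M2→Ref: bottleneck 4, flow now 4.
Augment Well→P1→M4→Ref: bottleneck 1, flow now 5.
Augment Well→M3→P2→Ref: bottleneck 2, flow now 7.
No augmenting path remains; maximum flow = 7.
In the residual graph, reachable from Well: {Well, M3, P2}.
Min-cut edges: Well→P1 (5), P2→Ref (2); capacity 5 + 2 = 7.
This cut is saturated, so no flow can exceed 7.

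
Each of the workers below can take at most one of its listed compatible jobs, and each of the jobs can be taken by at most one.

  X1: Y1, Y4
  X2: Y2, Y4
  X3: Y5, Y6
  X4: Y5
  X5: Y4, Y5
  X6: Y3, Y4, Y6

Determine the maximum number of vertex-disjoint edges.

Unit-capacity flow: source→left, listed edges, right→sink; max matching = max flow.
Augmenting path X1→Y1 (+1); matched 1.
Augmenting path X2→Y2 (+1); matched 2.
Augmenting path X3→Y5 (+1); matched 3.
Augmenting path X5→Y4 (+1); matched 4.
Augmenting path X6→Y3 (+1); matched 5.
Augmenting path X4→Y5→X3→Y6 (+1); matched 6.
No augmenting path remains; maximum matching = 6.
König certificate: {X1, X2, X3, X4, X5, X6} is a vertex cover of size 6 (every listed pair touches it), so no matching can be larger.

6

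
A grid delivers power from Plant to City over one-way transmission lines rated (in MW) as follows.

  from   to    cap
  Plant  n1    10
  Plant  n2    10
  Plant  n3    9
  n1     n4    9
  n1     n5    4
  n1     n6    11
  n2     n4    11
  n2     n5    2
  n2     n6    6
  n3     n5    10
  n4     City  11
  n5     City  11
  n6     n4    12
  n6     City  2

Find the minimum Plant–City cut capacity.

Augment Plant→n1→n4→City: bottleneck 9, flow now 9.
Augment Plant→n1→n5→City: bottleneck 1, flow now 10.
Augment Plant→n2→n4→City: bottleneck 2, flow now 12.
Augment Plant→n2→n5→City: bottleneck 2, flow now 14.
Augment Plant→n2→n6→City: bottleneck 2, flow now 16.
Augment Plant→n3→n5→City: bottleneck 8, flow now 24.
No augmenting path remains; maximum flow = 24.
By max-flow min-cut, the minimum cut capacity equals the max flow.
In the residual graph, reachable from Plant: {Plant, n1, n2, n3, n4, n5, n6}.
Min-cut edges: n4→City (11), n5→City (11), n6→City (2); capacity 11 + 11 + 2 = 24.

24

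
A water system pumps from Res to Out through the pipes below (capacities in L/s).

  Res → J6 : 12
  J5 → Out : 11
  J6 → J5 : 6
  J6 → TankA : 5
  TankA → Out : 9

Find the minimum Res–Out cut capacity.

11

Augment Res→J6→TankA→Out: bottleneck 5, flow now 5.
Augment Res→J6→J5→Out: bottleneck 6, flow now 11.
No augmenting path remains; maximum flow = 11.
By max-flow min-cut, the minimum cut capacity equals the max flow.
In the residual graph, reachable from Res: {Res, J6}.
Min-cut edges: J6→TankA (5), J6→J5 (6); capacity 5 + 6 = 11.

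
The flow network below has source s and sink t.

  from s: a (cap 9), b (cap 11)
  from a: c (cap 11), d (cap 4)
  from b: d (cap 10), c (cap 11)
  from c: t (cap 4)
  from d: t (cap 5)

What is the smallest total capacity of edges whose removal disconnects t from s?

9

Augment s→a→c→t: bottleneck 4, flow now 4.
Augment s→a→d→t: bottleneck 4, flow now 8.
Augment s→b→d→t: bottleneck 1, flow now 9.
No augmenting path remains; maximum flow = 9.
By max-flow min-cut, the minimum cut capacity equals the max flow.
In the residual graph, reachable from s: {s, a, b, c, d}.
Min-cut edges: c→t (4), d→t (5); capacity 4 + 5 = 9.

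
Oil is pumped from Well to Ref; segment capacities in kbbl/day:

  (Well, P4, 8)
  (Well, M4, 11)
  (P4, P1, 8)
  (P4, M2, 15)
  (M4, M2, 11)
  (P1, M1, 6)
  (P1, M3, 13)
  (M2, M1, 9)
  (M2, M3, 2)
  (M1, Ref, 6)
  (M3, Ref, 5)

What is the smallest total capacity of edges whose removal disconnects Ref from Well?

Augment Well→P4→P1→M1→Ref: bottleneck 6, flow now 6.
Augment Well→P4→P1→M3→Ref: bottleneck 2, flow now 8.
Augment Well→M4→M2→M3→Ref: bottleneck 2, flow now 10.
Augment Well→M4→M2→M1→P1→M3→Ref: bottleneck 1, flow now 11. (uses reverse residual edge)
No augmenting path remains; maximum flow = 11.
By max-flow min-cut, the minimum cut capacity equals the max flow.
In the residual graph, reachable from Well: {Well, P4, M4, P1, M2, M1, M3}.
Min-cut edges: M1→Ref (6), M3→Ref (5); capacity 6 + 5 = 11.

11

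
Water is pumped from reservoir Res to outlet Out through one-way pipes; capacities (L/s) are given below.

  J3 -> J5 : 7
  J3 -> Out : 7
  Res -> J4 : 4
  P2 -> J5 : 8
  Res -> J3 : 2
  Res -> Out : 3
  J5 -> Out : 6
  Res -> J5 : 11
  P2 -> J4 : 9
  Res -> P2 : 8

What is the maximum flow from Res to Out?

11

Augment Res→Out: bottleneck 3, flow now 3.
Augment Res→J3→Out: bottleneck 2, flow now 5.
Augment Res→J5→Out: bottleneck 6, flow now 11.
No augmenting path remains; maximum flow = 11.
In the residual graph, reachable from Res: {Res, P2, J4, J5}.
Min-cut edges: Res→J3 (2), Res→Out (3), J5→Out (6); capacity 2 + 3 + 6 = 11.
This cut is saturated, so no flow can exceed 11.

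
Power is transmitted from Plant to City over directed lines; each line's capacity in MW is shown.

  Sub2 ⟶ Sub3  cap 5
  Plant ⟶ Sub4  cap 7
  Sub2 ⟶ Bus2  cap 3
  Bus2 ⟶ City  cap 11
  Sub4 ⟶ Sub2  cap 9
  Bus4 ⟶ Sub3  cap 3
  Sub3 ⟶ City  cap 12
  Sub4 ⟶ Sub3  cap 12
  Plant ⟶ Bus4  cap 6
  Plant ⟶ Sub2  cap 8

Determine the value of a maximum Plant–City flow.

Augment Plant→Sub4→Sub3→City: bottleneck 7, flow now 7.
Augment Plant→Sub2→Bus2→City: bottleneck 3, flow now 10.
Augment Plant→Sub2→Sub3→City: bottleneck 5, flow now 15.
No augmenting path remains; maximum flow = 15.
In the residual graph, reachable from Plant: {Plant, Sub4, Sub2, Bus4, Sub3}.
Min-cut edges: Sub2→Bus2 (3), Sub3→City (12); capacity 3 + 12 = 15.
This cut is saturated, so no flow can exceed 15.

15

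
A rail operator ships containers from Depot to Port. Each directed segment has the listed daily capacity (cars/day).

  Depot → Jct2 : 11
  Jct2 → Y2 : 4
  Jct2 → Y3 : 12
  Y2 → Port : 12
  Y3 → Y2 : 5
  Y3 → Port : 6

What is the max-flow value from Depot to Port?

11

Augment Depot→Jct2→Y2→Port: bottleneck 4, flow now 4.
Augment Depot→Jct2→Y3→Port: bottleneck 6, flow now 10.
Augment Depot→Jct2→Y3→Y2→Port: bottleneck 1, flow now 11.
No augmenting path remains; maximum flow = 11.
In the residual graph, reachable from Depot: {Depot}.
Min-cut edges: Depot→Jct2 (11); capacity 11 = 11.
This cut is saturated, so no flow can exceed 11.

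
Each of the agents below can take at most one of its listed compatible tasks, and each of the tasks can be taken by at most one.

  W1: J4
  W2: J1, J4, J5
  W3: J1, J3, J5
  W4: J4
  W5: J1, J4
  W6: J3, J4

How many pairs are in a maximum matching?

4

Unit-capacity flow: source→left, listed edges, right→sink; max matching = max flow.
Augmenting path W1→J4 (+1); matched 1.
Augmenting path W2→J1 (+1); matched 2.
Augmenting path W3→J3 (+1); matched 3.
Augmenting path W5→J1→W2→J5 (+1); matched 4.
No augmenting path remains; maximum matching = 4.
König certificate: {J1, J3, J4, J5} is a vertex cover of size 4 (every listed pair touches it), so no matching can be larger.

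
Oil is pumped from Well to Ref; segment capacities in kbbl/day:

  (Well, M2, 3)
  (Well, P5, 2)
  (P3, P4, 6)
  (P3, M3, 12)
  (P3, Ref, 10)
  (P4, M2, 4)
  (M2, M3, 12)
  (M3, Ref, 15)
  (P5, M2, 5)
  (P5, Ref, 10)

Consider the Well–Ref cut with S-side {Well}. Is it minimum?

Given cut capacity: 3 + 2 = 5.
Augment Well→P5→Ref: bottleneck 2, flow now 2.
Augment Well→M2→M3→Ref: bottleneck 3, flow now 5.
No augmenting path remains; maximum flow = 5.
Cut capacity 5 equals the max flow, so it is a minimum cut.

Yes — it is a minimum cut (capacity 5).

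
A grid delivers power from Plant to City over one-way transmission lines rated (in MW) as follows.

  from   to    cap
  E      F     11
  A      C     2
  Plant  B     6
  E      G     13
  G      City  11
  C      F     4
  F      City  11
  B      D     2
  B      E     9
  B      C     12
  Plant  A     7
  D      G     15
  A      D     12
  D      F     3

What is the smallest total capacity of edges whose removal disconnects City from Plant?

Augment Plant→A→C→F→City: bottleneck 2, flow now 2.
Augment Plant→A→D→F→City: bottleneck 3, flow now 5.
Augment Plant→A→D→G→City: bottleneck 2, flow now 7.
Augment Plant→B→C→F→City: bottleneck 2, flow now 9.
Augment Plant→B→D→G→City: bottleneck 2, flow now 11.
Augment Plant→B→E→F→City: bottleneck 2, flow now 13.
No augmenting path remains; maximum flow = 13.
By max-flow min-cut, the minimum cut capacity equals the max flow.
In the residual graph, reachable from Plant: {Plant}.
Min-cut edges: Plant→A (7), Plant→B (6); capacity 7 + 6 = 13.

13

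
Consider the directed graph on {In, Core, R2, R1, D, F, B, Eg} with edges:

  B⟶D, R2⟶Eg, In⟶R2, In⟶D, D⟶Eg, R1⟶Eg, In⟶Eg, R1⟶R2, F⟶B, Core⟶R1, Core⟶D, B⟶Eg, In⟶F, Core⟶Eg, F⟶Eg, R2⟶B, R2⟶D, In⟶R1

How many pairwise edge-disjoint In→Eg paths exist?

5

Assign every edge capacity 1; by Menger, the answer equals the max flow.
Path In→Eg (+1); total 1.
Path In→R2→Eg (+1); total 2.
Path In→R1→Eg (+1); total 3.
Path In→D→Eg (+1); total 4.
Path In→F→Eg (+1); total 5.
No residual In→Eg path; max flow = 5.
Certifying cut of size 5: {In→D, In→Eg, In→F, In→R1, In→R2}.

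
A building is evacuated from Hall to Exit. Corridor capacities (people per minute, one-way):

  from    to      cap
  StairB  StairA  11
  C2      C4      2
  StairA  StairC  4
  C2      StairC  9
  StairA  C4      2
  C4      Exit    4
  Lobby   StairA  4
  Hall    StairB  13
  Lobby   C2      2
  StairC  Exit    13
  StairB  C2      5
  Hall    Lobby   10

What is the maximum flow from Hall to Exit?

13

Augment Hall→Lobby→StairA→StairC→Exit: bottleneck 4, flow now 4.
Augment Hall→Lobby→C2→StairC→Exit: bottleneck 2, flow now 6.
Augment Hall→StairB→StairA→C4→Exit: bottleneck 2, flow now 8.
Augment Hall→StairB→C2→StairC→Exit: bottleneck 5, flow now 13.
No augmenting path remains; maximum flow = 13.
In the residual graph, reachable from Hall: {Hall, Lobby, StairB, StairA}.
Min-cut edges: Lobby→C2 (2), StairB→C2 (5), StairA→StairC (4), StairA→C4 (2); capacity 2 + 5 + 4 + 2 = 13.
This cut is saturated, so no flow can exceed 13.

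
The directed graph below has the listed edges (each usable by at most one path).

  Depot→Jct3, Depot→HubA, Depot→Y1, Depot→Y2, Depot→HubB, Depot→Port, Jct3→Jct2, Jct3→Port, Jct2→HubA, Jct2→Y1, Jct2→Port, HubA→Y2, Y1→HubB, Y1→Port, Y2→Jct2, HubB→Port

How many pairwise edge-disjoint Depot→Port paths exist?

Assign every edge capacity 1; by Menger, the answer equals the max flow.
Path Depot→Port (+1); total 1.
Path Depot→Jct3→Port (+1); total 2.
Path Depot→Y1→Port (+1); total 3.
Path Depot→HubB→Port (+1); total 4.
Path Depot→Y2→Jct2→Port (+1); total 5.
No residual Depot→Port path; max flow = 5.
Certifying cut of size 5: {Depot→HubB, Depot→Jct3, Depot→Port, Depot→Y1, Y2→Jct2}.

5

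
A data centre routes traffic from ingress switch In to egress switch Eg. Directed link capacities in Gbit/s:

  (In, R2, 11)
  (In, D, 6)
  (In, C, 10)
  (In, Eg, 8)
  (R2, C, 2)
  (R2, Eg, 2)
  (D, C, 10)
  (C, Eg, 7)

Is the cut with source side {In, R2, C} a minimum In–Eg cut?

Given cut capacity: 6 + 8 + 2 + 7 = 23.
Augment In→Eg: bottleneck 8, flow now 8.
Augment In→R2→Eg: bottleneck 2, flow now 10.
Augment In→C→Eg: bottleneck 7, flow now 17.
No augmenting path remains; maximum flow = 17.
In the residual graph, reachable from In: {In, R2, D, C}.
Min-cut edges: In→Eg (8), R2→Eg (2), C→Eg (7); capacity 8 + 2 + 7 = 17.
Cut capacity 23 exceeds the max flow 17, so it is not minimum.

No — its capacity is 23, but the minimum cut has capacity 17.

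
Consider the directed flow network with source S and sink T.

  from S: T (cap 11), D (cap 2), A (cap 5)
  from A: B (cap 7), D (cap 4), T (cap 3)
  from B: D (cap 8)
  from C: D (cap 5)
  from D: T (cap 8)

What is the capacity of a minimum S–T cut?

Augment S→T: bottleneck 11, flow now 11.
Augment S→A→T: bottleneck 3, flow now 14.
Augment S→D→T: bottleneck 2, flow now 16.
Augment S→A→D→T: bottleneck 2, flow now 18.
No augmenting path remains; maximum flow = 18.
By max-flow min-cut, the minimum cut capacity equals the max flow.
In the residual graph, reachable from S: {S}.
Min-cut edges: S→A (5), S→D (2), S→T (11); capacity 5 + 2 + 11 = 18.

18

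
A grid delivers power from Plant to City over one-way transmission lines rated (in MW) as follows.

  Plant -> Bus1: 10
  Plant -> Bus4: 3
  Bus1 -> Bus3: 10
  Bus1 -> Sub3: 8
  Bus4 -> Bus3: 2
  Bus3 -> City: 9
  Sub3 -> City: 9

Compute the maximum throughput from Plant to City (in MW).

12

Augment Plant→Bus1→Bus3→City: bottleneck 9, flow now 9.
Augment Plant→Bus1→Sub3→City: bottleneck 1, flow now 10.
Augment Plant→Bus4→Bus3→Bus1→Sub3→City: bottleneck 2, flow now 12. (uses reverse residual edge)
No augmenting path remains; maximum flow = 12.
In the residual graph, reachable from Plant: {Plant, Bus4}.
Min-cut edges: Plant→Bus1 (10), Bus4→Bus3 (2); capacity 10 + 2 = 12.
This cut is saturated, so no flow can exceed 12.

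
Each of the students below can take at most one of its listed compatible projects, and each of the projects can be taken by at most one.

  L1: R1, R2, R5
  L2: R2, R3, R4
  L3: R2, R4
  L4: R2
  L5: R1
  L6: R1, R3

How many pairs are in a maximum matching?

5

Unit-capacity flow: source→left, listed edges, right→sink; max matching = max flow.
Augmenting path L1→R1 (+1); matched 1.
Augmenting path L2→R2 (+1); matched 2.
Augmenting path L3→R4 (+1); matched 3.
Augmenting path L6→R3 (+1); matched 4.
Augmenting path L5→R1→L1→R5 (+1); matched 5.
No augmenting path remains; maximum matching = 5.
König certificate: {L1, R1, R2, R3, R4} is a vertex cover of size 5 (every listed pair touches it), so no matching can be larger.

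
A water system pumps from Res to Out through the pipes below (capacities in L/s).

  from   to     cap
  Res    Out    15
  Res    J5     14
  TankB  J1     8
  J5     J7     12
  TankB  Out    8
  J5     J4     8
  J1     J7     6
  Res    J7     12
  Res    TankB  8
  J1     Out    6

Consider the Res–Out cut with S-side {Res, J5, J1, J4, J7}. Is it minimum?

No — its capacity is 29, but the minimum cut has capacity 23.

Given cut capacity: 8 + 15 + 6 = 29.
Augment Res→Out: bottleneck 15, flow now 15.
Augment Res→TankB→Out: bottleneck 8, flow now 23.
No augmenting path remains; maximum flow = 23.
In the residual graph, reachable from Res: {Res, J5, J4, J7}.
Min-cut edges: Res→TankB (8), Res→Out (15); capacity 8 + 15 = 23.
Cut capacity 29 exceeds the max flow 23, so it is not minimum.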